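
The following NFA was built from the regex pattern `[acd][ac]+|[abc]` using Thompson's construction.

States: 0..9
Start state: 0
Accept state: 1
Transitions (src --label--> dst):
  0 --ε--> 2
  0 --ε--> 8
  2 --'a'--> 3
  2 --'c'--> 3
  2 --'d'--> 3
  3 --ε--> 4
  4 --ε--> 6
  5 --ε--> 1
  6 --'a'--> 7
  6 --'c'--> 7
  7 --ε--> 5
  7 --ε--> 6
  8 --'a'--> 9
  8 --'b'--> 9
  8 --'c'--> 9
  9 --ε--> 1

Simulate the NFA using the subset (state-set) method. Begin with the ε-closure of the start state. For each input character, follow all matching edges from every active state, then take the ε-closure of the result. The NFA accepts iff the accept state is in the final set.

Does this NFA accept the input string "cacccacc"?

S₀ = ε-closure({0}) = {0,2,8}
'c' @ 1: {1,3,4,6,9}  (accept∈set)
'a' @ 2: {1,5,6,7}  (accept∈set)
'c' @ 3: {1,5,6,7}  (accept∈set)
'c' @ 4: {1,5,6,7}  (accept∈set)
'c' @ 5: {1,5,6,7}  (accept∈set)
'a' @ 6: {1,5,6,7}  (accept∈set)
'c' @ 7: {1,5,6,7}  (accept∈set)
'c' @ 8: {1,5,6,7}  (accept∈set)
after full input: {1,5,6,7}  (accept=1 in)

Answer: ACCEPT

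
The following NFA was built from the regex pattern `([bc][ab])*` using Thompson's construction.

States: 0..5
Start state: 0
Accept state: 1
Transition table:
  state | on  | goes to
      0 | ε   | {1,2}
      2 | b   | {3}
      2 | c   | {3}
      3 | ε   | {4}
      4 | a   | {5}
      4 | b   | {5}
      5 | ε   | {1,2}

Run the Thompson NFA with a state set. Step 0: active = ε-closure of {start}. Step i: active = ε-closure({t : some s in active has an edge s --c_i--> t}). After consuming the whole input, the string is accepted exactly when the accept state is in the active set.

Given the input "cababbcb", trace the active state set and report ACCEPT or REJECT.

Answer: ACCEPT

Steps:
S₀ = ε-closure({0}) = {0,1,2}
'c' @ 1: {3,4}
'a' @ 2: {1,2,5}  [accepting]
'b' @ 3: {3,4}
'a' @ 4: {1,2,5}  [accepting]
'b' @ 5: {3,4}
'b' @ 6: {1,2,5}  [accepting]
'c' @ 7: {3,4}
'b' @ 8: {1,2,5}  [accepting]
after full input: {1,2,5}  (accept=1 in)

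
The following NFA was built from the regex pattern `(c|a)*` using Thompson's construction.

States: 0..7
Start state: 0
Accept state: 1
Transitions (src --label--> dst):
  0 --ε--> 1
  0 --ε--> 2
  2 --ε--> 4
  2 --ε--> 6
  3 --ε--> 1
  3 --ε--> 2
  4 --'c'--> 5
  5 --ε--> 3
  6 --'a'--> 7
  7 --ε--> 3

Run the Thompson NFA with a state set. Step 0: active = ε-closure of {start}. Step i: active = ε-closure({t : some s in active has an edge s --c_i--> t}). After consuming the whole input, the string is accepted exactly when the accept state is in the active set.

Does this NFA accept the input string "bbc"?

initial (ε-close {0}): {0,1,2,4,6}
'b' @ 1: {}  — dead — no transitions
rest 'bc' ignored (set empty)
final: {}; accept 1 not in set

Answer: REJECT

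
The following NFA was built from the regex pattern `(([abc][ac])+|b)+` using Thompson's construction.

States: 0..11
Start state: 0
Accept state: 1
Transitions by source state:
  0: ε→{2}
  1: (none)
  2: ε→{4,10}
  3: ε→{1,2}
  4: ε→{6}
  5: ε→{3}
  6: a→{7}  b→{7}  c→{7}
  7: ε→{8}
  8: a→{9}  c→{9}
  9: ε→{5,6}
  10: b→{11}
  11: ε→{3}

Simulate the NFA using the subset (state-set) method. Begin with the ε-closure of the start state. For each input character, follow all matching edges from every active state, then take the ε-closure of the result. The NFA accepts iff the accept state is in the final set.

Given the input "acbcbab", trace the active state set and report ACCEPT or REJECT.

start: ε-closure({0}) = {0,2,4,6,10}
'a' @ 1: {7,8}
'c' @ 2: {1,2,3,4,5,6,9,10}  ✓accept
'b' @ 3: {1,2,3,4,6,7,8,10,11}  ✓accept
'c' @ 4: {1,2,3,4,5,6,7,8,9,10}  ✓accept
'b' @ 5: {1,2,3,4,6,7,8,10,11}  ✓accept
'a' @ 6: {1,2,3,4,5,6,7,8,9,10}  ✓accept
'b' @ 7: {1,2,3,4,6,7,8,10,11}  ✓accept
after full input: {1,2,3,4,6,7,8,10,11}  (accept=1 in)

Answer: ACCEPT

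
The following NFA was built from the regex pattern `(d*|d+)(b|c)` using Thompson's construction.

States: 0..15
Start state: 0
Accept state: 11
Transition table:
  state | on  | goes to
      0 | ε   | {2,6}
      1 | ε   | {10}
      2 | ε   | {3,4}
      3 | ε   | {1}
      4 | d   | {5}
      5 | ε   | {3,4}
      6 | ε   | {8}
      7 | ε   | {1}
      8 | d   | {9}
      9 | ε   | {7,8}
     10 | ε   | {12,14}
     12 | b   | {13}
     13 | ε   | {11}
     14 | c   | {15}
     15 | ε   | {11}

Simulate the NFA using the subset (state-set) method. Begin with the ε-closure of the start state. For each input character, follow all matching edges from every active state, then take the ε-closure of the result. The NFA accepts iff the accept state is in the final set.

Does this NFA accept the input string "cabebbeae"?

Answer: REJECT

Derivation:
start: ε-closure({0}) = {0,1,2,3,4,6,8,10,12,14}
'c' @ 1: {11,15}  ✓accept
'a' @ 2: {}  — no active states
rest 'bebbeae' ignored (set empty)
end set {} — state 11 not in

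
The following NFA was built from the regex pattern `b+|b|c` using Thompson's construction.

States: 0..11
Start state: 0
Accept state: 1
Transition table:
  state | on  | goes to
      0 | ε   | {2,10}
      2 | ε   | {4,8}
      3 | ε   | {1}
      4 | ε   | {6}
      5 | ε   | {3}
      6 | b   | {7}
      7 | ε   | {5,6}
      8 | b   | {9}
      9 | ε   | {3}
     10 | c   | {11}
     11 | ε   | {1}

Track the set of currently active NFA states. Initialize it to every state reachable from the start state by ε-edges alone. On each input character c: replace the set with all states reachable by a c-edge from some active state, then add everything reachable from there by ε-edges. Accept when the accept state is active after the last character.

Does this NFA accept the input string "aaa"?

Answer: REJECT

Steps:
start: ε-closure({0}) = {0,2,4,6,8,10}
'a' @ 1: {}  — dead — no transitions
rest 'aa' ignored (set empty)
after full input: {}  (accept=1 not in)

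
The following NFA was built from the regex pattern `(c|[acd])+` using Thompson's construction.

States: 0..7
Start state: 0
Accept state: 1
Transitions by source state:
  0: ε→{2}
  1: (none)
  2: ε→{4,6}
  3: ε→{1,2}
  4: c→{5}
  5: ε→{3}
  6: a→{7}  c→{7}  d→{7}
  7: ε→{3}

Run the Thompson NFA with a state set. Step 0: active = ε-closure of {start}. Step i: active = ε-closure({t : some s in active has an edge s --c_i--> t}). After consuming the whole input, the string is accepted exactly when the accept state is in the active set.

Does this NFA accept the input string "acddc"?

initial (ε-close {0}): {0,2,4,6}
'a' @ 1: {1,2,3,4,6,7}  (accept∈set)
'c' @ 2: {1,2,3,4,5,6,7}  (accept∈set)
'd' @ 3: {1,2,3,4,6,7}  (accept∈set)
'd' @ 4: {1,2,3,4,6,7}  (accept∈set)
'c' @ 5: {1,2,3,4,5,6,7}  (accept∈set)
end set {1,2,3,4,5,6,7} — state 1 in

Answer: ACCEPT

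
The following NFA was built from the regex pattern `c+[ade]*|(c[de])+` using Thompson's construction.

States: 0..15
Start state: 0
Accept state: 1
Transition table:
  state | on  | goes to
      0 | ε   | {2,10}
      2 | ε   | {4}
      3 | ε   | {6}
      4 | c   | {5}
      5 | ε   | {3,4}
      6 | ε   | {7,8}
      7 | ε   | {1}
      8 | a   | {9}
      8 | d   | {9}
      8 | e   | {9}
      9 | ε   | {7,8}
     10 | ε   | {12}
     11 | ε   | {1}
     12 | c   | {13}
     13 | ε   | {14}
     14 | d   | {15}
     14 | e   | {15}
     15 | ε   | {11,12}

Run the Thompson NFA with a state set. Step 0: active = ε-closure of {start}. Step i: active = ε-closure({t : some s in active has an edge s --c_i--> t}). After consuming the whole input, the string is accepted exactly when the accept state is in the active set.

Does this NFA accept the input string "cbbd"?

initial (ε-close {0}): {0,2,4,10,12}
'c' @ 1: {1,3,4,5,6,7,8,13,14}  (accept∈set)
'b' @ 2: {}  — no active states
rest 'bd' ignored (set empty)
end set {} — state 1 not in

Answer: REJECT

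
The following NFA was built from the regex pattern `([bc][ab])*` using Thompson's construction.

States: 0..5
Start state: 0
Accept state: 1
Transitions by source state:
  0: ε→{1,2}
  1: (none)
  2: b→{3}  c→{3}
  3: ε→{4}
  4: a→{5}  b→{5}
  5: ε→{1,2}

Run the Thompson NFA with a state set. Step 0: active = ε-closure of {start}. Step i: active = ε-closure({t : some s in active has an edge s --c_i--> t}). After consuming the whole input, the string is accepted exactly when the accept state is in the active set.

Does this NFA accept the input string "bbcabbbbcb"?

initial (ε-close {0}): {0,1,2}
'b' @ 1: {3,4}
'b' @ 2: {1,2,5}  [accepting]
'c' @ 3: {3,4}
'a' @ 4: {1,2,5}  [accepting]
'b' @ 5: {3,4}
'b' @ 6: {1,2,5}  [accepting]
'b' @ 7: {3,4}
'b' @ 8: {1,2,5}  [accepting]
'c' @ 9: {3,4}
'b' @ 10: {1,2,5}  [accepting]
final: {1,2,5}; accept 1 in set

Answer: ACCEPT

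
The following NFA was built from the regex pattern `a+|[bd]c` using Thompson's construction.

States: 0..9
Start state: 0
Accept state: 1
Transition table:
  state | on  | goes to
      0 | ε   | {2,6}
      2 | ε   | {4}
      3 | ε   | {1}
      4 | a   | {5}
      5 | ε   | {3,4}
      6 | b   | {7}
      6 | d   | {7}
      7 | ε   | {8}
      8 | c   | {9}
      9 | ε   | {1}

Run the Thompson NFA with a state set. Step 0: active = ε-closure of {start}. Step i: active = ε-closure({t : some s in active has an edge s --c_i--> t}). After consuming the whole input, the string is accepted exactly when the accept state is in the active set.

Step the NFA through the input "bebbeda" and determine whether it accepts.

Answer: REJECT

Steps:
initial (ε-close {0}): {0,2,4,6}
'b' @ 1: {7,8}
'e' @ 2: {}  — state set empty
rest 'bbeda' ignored (set empty)
after full input: {}  (accept=1 not in)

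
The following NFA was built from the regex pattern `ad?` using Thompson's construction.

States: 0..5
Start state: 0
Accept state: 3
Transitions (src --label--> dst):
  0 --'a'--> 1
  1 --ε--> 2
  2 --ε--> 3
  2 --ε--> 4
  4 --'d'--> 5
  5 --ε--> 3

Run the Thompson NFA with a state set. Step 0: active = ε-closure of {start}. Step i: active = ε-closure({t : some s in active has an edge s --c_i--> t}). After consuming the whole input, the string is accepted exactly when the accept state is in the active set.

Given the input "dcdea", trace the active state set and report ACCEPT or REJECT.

Answer: REJECT

Trace:
initial (ε-close {0}): {0}
'd' @ 1: {}  — dead — no transitions
rest 'cdea' ignored (set empty)
after full input: {}  (accept=3 not in)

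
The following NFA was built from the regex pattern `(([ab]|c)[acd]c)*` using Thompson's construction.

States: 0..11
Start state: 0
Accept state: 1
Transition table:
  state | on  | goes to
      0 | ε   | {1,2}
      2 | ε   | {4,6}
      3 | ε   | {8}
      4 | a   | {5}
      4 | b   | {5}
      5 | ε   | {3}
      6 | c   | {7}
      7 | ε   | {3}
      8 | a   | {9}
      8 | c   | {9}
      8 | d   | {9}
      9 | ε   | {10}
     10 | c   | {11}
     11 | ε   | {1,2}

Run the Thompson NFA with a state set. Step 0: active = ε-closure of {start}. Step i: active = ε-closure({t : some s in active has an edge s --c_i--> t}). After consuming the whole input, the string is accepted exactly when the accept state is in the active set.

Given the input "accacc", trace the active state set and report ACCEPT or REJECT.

Answer: ACCEPT

Steps:
start: ε-closure({0}) = {0,1,2,4,6}
'a' @ 1: {3,5,8}
'c' @ 2: {9,10}
'c' @ 3: {1,2,4,6,11}  [accepting]
'a' @ 4: {3,5,8}
'c' @ 5: {9,10}
'c' @ 6: {1,2,4,6,11}  [accepting]
end set {1,2,4,6,11} — state 1 in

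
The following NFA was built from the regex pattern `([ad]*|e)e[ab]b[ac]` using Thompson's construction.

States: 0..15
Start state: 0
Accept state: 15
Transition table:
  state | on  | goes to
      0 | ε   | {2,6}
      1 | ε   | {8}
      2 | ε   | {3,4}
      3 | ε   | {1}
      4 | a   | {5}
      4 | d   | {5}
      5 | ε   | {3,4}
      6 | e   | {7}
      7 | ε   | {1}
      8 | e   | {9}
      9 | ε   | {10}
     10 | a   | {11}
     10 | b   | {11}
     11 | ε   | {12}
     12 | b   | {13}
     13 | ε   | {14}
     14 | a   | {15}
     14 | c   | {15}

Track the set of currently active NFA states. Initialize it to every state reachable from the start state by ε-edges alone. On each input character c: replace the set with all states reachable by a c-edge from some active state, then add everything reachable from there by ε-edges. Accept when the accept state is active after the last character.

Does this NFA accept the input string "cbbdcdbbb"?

S₀ = ε-closure({0}) = {0,1,2,3,4,6,8}
'c' @ 1: {}  — dead — no transitions
rest 'bbdcdbbb' ignored (set empty)
after full input: {}  (accept=15 not in)

Answer: REJECT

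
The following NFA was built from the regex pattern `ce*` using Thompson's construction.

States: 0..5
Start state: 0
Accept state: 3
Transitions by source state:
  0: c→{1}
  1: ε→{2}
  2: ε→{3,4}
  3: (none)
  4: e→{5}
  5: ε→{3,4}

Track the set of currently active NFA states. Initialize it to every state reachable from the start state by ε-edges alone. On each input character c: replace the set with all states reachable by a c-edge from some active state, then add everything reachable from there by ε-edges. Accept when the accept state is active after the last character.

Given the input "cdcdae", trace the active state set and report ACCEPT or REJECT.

Answer: REJECT

Derivation:
initial (ε-close {0}): {0}
'c' @ 1: {1,2,3,4}  ✓accept
'd' @ 2: {}  — no active states
rest 'cdae' ignored (set empty)
final: {}; accept 3 not in set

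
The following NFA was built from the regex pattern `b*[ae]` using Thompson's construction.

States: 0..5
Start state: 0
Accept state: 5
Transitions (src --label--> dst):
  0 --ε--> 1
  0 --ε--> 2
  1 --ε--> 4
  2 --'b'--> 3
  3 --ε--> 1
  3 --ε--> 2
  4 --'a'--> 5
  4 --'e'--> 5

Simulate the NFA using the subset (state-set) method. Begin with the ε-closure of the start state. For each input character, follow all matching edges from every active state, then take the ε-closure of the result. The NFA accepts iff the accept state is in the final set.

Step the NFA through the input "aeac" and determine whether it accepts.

start: ε-closure({0}) = {0,1,2,4}
'a' @ 1: {5}  (accept∈set)
'e' @ 2: {}  — dead — no transitions
rest 'ac' ignored (set empty)
final: {}; accept 5 not in set

Answer: REJECT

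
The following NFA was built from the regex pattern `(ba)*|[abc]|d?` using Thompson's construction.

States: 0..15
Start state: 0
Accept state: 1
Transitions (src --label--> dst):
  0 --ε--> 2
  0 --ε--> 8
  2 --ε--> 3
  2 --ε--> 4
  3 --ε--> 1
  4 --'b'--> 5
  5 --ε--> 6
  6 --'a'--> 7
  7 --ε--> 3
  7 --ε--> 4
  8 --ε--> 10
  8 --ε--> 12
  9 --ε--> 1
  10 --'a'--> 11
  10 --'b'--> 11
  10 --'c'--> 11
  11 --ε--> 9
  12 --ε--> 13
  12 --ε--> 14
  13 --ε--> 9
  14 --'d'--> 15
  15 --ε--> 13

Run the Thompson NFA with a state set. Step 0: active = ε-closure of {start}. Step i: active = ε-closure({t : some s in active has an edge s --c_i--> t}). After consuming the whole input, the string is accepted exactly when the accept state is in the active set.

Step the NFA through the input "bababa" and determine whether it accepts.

Answer: ACCEPT

Trace:
start: ε-closure({0}) = {0,1,2,3,4,8,9,10,12,13,14}
'b' @ 1: {1,5,6,9,11}  [accepting]
'a' @ 2: {1,3,4,7}  [accepting]
'b' @ 3: {5,6}
'a' @ 4: {1,3,4,7}  [accepting]
'b' @ 5: {5,6}
'a' @ 6: {1,3,4,7}  [accepting]
final: {1,3,4,7}; accept 1 in set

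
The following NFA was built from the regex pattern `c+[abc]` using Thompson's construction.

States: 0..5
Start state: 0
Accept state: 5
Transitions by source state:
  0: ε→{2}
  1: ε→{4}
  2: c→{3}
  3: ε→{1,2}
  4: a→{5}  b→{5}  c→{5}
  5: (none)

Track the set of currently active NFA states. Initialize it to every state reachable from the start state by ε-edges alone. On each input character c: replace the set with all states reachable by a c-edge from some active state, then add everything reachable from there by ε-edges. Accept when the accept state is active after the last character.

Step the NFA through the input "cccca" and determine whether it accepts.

start: ε-closure({0}) = {0,2}
'c' @ 1: {1,2,3,4}
'c' @ 2: {1,2,3,4,5}  ✓accept
'c' @ 3: {1,2,3,4,5}  ✓accept
'c' @ 4: {1,2,3,4,5}  ✓accept
'a' @ 5: {5}  ✓accept
final: {5}; accept 5 in set

Answer: ACCEPT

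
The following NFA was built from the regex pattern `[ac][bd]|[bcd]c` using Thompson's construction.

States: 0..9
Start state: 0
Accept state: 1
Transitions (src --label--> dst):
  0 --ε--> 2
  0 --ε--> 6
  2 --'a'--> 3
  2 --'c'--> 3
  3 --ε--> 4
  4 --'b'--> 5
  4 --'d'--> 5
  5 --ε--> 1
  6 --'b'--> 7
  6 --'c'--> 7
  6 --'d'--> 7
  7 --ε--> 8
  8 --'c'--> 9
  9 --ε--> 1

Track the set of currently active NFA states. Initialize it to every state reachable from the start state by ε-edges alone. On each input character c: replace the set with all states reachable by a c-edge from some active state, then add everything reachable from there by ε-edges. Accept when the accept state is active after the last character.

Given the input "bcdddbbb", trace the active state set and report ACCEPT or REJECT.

start: ε-closure({0}) = {0,2,6}
'b' @ 1: {7,8}
'c' @ 2: {1,9}  [accepting]
'd' @ 3: {}  — no active states
rest 'ddbbb' ignored (set empty)
after full input: {}  (accept=1 not in)

Answer: REJECT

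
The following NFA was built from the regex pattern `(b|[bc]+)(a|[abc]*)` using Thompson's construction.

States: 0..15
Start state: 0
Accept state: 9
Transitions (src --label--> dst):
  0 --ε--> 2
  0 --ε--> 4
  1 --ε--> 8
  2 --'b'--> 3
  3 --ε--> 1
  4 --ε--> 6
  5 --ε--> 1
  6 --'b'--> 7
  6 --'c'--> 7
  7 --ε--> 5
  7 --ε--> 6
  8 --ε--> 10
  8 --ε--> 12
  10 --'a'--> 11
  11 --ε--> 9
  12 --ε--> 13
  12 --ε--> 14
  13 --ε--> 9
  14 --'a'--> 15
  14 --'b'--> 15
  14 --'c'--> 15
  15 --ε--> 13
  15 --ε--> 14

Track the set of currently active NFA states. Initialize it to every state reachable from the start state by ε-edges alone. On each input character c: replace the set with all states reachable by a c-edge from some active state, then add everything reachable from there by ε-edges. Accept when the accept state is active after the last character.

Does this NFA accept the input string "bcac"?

start: ε-closure({0}) = {0,2,4,6}
'b' @ 1: {1,3,5,6,7,8,9,10,12,13,14}  ✓accept
'c' @ 2: {1,5,6,7,8,9,10,12,13,14,15}  ✓accept
'a' @ 3: {9,11,13,14,15}  ✓accept
'c' @ 4: {9,13,14,15}  ✓accept
after full input: {9,13,14,15}  (accept=9 in)

Answer: ACCEPT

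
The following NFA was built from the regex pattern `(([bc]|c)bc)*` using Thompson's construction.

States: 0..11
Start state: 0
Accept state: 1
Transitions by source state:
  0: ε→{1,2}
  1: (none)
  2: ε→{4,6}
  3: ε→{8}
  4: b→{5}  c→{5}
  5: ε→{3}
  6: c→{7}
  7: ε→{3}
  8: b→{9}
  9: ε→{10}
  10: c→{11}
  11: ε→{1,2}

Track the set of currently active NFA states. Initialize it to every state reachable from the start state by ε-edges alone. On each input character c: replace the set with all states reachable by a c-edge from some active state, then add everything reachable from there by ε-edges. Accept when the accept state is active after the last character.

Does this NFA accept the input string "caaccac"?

start: ε-closure({0}) = {0,1,2,4,6}
'c' @ 1: {3,5,7,8}
'a' @ 2: {}  — dead — no transitions
rest 'accac' ignored (set empty)
final: {}; accept 1 not in set

Answer: REJECT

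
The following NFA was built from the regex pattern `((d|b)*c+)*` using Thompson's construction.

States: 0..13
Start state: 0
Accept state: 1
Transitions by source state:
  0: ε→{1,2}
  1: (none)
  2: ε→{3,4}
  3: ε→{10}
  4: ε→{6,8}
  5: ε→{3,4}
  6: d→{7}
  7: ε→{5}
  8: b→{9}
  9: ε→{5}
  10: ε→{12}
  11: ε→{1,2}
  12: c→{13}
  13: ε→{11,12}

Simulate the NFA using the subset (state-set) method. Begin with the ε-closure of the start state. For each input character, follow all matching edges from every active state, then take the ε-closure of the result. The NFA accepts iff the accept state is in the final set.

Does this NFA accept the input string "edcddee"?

Answer: REJECT

Trace:
S₀ = ε-closure({0}) = {0,1,2,3,4,6,8,10,12}
'e' @ 1: {}  — no active states
rest 'dcddee' ignored (set empty)
after full input: {}  (accept=1 not in)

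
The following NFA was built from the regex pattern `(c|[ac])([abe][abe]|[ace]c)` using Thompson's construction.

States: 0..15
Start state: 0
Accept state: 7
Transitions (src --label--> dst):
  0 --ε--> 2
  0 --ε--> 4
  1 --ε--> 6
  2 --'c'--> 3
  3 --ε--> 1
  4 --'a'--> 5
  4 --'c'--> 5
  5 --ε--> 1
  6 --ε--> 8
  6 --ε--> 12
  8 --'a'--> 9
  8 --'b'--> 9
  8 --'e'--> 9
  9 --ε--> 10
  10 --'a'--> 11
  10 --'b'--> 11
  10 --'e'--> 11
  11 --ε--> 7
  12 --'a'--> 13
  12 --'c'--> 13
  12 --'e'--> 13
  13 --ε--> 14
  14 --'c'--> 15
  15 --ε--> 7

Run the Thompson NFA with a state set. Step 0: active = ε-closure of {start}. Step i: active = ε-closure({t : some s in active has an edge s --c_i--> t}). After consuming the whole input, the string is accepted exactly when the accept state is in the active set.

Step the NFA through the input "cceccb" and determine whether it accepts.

start: ε-closure({0}) = {0,2,4}
'c' @ 1: {1,3,5,6,8,12}
'c' @ 2: {13,14}
'e' @ 3: {}  — no active states
rest 'ccb' ignored (set empty)
end set {} — state 7 not in

Answer: REJECT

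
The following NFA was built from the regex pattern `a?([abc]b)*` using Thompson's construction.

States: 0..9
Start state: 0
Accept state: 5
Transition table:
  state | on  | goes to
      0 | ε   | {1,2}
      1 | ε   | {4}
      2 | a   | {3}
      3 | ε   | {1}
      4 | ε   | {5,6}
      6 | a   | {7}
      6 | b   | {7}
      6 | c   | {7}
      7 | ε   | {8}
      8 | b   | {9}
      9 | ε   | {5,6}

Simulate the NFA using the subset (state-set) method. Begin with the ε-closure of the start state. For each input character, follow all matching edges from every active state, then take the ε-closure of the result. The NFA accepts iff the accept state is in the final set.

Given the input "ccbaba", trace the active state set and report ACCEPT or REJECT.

S₀ = ε-closure({0}) = {0,1,2,4,5,6}
'c' @ 1: {7,8}
'c' @ 2: {}  — state set empty
rest 'baba' ignored (set empty)
after full input: {}  (accept=5 not in)

Answer: REJECT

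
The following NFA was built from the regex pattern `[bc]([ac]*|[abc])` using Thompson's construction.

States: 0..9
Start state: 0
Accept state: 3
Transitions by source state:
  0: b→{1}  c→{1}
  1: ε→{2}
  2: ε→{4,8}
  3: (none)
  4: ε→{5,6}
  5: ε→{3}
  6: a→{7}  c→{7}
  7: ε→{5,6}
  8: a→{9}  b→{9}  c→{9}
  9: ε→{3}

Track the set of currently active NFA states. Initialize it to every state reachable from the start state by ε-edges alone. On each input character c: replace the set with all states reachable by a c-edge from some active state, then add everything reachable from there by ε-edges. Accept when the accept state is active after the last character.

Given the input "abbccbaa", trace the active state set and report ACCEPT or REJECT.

Answer: REJECT

Trace:
start: ε-closure({0}) = {0}
'a' @ 1: {}  — no active states
rest 'bbccbaa' ignored (set empty)
end set {} — state 3 not in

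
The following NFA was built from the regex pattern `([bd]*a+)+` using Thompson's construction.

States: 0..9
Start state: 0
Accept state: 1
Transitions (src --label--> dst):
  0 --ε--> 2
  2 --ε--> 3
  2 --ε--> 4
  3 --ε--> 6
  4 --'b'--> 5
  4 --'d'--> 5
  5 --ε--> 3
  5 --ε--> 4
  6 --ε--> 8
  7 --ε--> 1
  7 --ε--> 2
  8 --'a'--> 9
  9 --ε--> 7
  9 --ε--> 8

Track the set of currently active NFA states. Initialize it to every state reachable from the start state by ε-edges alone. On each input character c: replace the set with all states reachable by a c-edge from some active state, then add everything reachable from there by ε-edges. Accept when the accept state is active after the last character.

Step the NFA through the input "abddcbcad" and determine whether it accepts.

start: ε-closure({0}) = {0,2,3,4,6,8}
'a' @ 1: {1,2,3,4,6,7,8,9}  (accept∈set)
'b' @ 2: {3,4,5,6,8}
'd' @ 3: {3,4,5,6,8}
'd' @ 4: {3,4,5,6,8}
'c' @ 5: {}  — state set empty
rest 'bcad' ignored (set empty)
end set {} — state 1 not in

Answer: REJECT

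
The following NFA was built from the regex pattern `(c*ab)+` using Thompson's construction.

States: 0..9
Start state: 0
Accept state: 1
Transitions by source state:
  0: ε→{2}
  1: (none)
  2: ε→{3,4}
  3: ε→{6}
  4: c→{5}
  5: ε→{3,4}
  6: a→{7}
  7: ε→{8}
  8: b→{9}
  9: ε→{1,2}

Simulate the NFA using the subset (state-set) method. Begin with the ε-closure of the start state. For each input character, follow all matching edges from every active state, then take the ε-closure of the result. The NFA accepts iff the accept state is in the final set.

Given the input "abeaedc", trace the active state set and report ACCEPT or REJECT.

start: ε-closure({0}) = {0,2,3,4,6}
'a' @ 1: {7,8}
'b' @ 2: {1,2,3,4,6,9}  [accepting]
'e' @ 3: {}  — no active states
rest 'aedc' ignored (set empty)
final: {}; accept 1 not in set

Answer: REJECT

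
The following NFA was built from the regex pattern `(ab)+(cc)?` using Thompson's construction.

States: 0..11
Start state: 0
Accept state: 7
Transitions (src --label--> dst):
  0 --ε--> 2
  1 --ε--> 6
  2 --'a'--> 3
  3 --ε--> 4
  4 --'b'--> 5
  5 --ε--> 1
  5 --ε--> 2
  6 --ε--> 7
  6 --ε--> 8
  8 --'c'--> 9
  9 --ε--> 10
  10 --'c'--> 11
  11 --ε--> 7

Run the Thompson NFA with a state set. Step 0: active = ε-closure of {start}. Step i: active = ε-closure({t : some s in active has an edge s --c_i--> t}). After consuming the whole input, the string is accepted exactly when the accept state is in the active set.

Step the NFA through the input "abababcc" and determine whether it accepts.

Answer: ACCEPT

Trace:
start: ε-closure({0}) = {0,2}
'a' @ 1: {3,4}
'b' @ 2: {1,2,5,6,7,8}  [accepting]
'a' @ 3: {3,4}
'b' @ 4: {1,2,5,6,7,8}  [accepting]
'a' @ 5: {3,4}
'b' @ 6: {1,2,5,6,7,8}  [accepting]
'c' @ 7: {9,10}
'c' @ 8: {7,11}  [accepting]
end set {7,11} — state 7 in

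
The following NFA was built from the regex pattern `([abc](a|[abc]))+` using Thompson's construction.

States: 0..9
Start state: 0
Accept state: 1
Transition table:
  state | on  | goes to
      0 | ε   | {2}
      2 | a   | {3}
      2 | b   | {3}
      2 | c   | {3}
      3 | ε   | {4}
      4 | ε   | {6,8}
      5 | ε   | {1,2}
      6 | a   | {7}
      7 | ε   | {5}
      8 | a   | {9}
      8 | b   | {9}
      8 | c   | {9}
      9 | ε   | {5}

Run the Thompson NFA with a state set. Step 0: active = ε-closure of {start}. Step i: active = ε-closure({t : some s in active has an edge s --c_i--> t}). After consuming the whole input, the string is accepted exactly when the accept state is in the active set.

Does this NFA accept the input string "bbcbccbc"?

initial (ε-close {0}): {0,2}
'b' @ 1: {3,4,6,8}
'b' @ 2: {1,2,5,9}  (accept∈set)
'c' @ 3: {3,4,6,8}
'b' @ 4: {1,2,5,9}  (accept∈set)
'c' @ 5: {3,4,6,8}
'c' @ 6: {1,2,5,9}  (accept∈set)
'b' @ 7: {3,4,6,8}
'c' @ 8: {1,2,5,9}  (accept∈set)
final: {1,2,5,9}; accept 1 in set

Answer: ACCEPT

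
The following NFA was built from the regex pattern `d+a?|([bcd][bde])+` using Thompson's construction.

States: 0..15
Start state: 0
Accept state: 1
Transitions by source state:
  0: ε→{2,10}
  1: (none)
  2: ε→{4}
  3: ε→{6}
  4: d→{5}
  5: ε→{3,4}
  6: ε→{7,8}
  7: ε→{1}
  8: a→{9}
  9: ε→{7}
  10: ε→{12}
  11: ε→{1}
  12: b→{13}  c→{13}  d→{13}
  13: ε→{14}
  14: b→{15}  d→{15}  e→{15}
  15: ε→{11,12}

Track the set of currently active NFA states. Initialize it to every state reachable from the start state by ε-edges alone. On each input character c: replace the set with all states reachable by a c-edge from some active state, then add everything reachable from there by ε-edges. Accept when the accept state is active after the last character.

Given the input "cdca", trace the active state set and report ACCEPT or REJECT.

Answer: REJECT

Steps:
initial (ε-close {0}): {0,2,4,10,12}
'c' @ 1: {13,14}
'd' @ 2: {1,11,12,15}  (accept∈set)
'c' @ 3: {13,14}
'a' @ 4: {}  — state set empty
after full input: {}  (accept=1 not in)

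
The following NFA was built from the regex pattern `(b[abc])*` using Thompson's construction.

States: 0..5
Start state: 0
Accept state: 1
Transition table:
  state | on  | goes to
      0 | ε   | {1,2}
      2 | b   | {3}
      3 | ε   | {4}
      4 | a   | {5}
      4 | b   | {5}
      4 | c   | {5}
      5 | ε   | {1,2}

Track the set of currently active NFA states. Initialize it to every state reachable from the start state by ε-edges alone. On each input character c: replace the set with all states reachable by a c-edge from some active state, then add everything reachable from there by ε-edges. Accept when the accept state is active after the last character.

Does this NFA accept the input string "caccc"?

Answer: REJECT

Steps:
S₀ = ε-closure({0}) = {0,1,2}
'c' @ 1: {}  — no active states
rest 'accc' ignored (set empty)
final: {}; accept 1 not in set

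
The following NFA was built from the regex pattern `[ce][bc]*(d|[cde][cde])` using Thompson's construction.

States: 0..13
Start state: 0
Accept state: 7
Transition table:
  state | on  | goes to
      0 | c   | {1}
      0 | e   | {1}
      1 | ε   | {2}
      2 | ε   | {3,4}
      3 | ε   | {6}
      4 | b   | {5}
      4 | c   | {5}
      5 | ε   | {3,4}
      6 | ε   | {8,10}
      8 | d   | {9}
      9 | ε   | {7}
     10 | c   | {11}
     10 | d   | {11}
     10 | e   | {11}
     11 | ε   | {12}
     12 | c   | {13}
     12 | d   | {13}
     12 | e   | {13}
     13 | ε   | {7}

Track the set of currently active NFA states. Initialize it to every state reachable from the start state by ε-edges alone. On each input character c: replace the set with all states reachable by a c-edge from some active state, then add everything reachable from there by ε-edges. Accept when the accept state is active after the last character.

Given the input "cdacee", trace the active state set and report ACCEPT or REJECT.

start: ε-closure({0}) = {0}
'c' @ 1: {1,2,3,4,6,8,10}
'd' @ 2: {7,9,11,12}  [accepting]
'a' @ 3: {}  — state set empty
rest 'cee' ignored (set empty)
after full input: {}  (accept=7 not in)

Answer: REJECT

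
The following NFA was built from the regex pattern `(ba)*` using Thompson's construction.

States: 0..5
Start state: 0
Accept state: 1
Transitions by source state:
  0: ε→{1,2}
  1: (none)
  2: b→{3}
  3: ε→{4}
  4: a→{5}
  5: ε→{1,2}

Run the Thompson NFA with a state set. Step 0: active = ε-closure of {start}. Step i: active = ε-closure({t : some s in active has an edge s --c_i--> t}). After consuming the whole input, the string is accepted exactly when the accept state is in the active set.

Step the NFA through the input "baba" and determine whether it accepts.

Answer: ACCEPT

Derivation:
start: ε-closure({0}) = {0,1,2}
'b' @ 1: {3,4}
'a' @ 2: {1,2,5}  (accept∈set)
'b' @ 3: {3,4}
'a' @ 4: {1,2,5}  (accept∈set)
after full input: {1,2,5}  (accept=1 in)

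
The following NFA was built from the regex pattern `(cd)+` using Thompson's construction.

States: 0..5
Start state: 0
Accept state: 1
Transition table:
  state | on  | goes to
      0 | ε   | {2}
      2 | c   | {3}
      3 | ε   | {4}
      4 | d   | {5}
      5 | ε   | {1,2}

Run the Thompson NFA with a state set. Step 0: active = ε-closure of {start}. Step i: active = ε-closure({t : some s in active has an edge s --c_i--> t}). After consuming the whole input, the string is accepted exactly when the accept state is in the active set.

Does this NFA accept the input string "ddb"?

Answer: REJECT

Steps:
start: ε-closure({0}) = {0,2}
'd' @ 1: {}  — no active states
rest 'db' ignored (set empty)
after full input: {}  (accept=1 not in)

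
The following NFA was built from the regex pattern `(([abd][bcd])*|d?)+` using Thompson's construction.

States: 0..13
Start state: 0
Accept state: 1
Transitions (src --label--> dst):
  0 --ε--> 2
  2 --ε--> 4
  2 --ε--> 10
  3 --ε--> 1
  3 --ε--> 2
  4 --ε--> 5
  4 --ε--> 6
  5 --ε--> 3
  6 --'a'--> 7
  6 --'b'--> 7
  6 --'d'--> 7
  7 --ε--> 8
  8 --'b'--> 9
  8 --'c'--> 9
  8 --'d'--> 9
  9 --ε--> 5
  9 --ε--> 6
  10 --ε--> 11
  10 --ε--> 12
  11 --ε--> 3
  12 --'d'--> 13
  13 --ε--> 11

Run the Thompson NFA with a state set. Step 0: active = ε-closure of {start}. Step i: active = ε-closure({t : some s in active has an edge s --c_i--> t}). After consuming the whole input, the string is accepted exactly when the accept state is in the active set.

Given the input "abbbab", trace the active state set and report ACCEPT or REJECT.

start: ε-closure({0}) = {0,1,2,3,4,5,6,10,11,12}
'a' @ 1: {7,8}
'b' @ 2: {1,2,3,4,5,6,9,10,11,12}  [accepting]
'b' @ 3: {7,8}
'b' @ 4: {1,2,3,4,5,6,9,10,11,12}  [accepting]
'a' @ 5: {7,8}
'b' @ 6: {1,2,3,4,5,6,9,10,11,12}  [accepting]
final: {1,2,3,4,5,6,9,10,11,12}; accept 1 in set

Answer: ACCEPT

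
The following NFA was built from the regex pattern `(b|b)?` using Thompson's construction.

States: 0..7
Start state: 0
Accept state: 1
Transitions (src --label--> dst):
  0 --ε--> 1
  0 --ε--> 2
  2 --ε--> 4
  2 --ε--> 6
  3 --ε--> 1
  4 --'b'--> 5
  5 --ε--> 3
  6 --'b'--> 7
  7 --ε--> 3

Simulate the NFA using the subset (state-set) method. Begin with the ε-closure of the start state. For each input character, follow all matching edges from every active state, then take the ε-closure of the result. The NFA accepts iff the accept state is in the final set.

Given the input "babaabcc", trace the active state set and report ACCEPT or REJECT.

Answer: REJECT

Steps:
S₀ = ε-closure({0}) = {0,1,2,4,6}
'b' @ 1: {1,3,5,7}  (accept∈set)
'a' @ 2: {}  — state set empty
rest 'baabcc' ignored (set empty)
final: {}; accept 1 not in set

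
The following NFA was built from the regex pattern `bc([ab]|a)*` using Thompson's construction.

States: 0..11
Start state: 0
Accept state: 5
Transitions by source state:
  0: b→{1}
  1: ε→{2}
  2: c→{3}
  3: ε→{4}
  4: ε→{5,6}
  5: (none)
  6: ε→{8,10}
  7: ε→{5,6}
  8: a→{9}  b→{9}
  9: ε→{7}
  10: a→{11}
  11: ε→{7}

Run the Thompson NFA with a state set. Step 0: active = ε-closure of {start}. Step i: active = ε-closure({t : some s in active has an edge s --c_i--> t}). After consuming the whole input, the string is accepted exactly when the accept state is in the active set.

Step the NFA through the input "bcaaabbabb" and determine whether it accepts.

S₀ = ε-closure({0}) = {0}
'b' @ 1: {1,2}
'c' @ 2: {3,4,5,6,8,10}  ✓accept
'a' @ 3: {5,6,7,8,9,10,11}  ✓accept
'a' @ 4: {5,6,7,8,9,10,11}  ✓accept
'a' @ 5: {5,6,7,8,9,10,11}  ✓accept
'b' @ 6: {5,6,7,8,9,10}  ✓accept
'b' @ 7: {5,6,7,8,9,10}  ✓accept
'a' @ 8: {5,6,7,8,9,10,11}  ✓accept
'b' @ 9: {5,6,7,8,9,10}  ✓accept
'b' @ 10: {5,6,7,8,9,10}  ✓accept
after full input: {5,6,7,8,9,10}  (accept=5 in)

Answer: ACCEPT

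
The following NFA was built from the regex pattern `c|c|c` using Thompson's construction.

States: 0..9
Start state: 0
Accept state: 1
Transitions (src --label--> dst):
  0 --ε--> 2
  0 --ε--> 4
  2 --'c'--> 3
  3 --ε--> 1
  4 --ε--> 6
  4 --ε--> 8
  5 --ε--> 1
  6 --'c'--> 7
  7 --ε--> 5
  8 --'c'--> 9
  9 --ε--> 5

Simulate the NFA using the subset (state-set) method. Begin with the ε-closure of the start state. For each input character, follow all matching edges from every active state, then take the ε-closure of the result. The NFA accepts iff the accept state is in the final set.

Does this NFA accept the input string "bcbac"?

S₀ = ε-closure({0}) = {0,2,4,6,8}
'b' @ 1: {}  — dead — no transitions
rest 'cbac' ignored (set empty)
end set {} — state 1 not in

Answer: REJECT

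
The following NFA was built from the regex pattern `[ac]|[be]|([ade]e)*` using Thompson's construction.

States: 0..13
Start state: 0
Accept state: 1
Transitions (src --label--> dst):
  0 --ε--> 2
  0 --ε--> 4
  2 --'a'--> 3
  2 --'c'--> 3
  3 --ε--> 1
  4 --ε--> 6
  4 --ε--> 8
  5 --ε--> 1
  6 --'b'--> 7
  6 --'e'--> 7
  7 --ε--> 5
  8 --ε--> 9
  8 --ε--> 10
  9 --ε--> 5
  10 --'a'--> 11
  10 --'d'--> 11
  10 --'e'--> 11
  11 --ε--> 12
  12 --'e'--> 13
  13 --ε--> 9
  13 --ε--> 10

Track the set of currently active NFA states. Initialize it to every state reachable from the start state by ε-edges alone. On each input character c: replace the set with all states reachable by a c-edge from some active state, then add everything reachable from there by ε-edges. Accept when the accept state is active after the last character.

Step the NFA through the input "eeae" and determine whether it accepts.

S₀ = ε-closure({0}) = {0,1,2,4,5,6,8,9,10}
'e' @ 1: {1,5,7,11,12}  ✓accept
'e' @ 2: {1,5,9,10,13}  ✓accept
'a' @ 3: {11,12}
'e' @ 4: {1,5,9,10,13}  ✓accept
final: {1,5,9,10,13}; accept 1 in set

Answer: ACCEPT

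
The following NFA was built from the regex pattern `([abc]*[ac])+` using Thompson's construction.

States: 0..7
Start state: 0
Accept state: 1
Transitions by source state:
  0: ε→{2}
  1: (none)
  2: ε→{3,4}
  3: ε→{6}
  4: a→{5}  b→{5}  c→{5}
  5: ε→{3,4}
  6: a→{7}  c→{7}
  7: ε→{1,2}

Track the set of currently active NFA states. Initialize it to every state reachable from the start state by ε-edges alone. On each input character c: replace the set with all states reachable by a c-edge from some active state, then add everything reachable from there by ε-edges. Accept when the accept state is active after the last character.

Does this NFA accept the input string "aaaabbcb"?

Answer: REJECT

Trace:
S₀ = ε-closure({0}) = {0,2,3,4,6}
'a' @ 1: {1,2,3,4,5,6,7}  [accepting]
'a' @ 2: {1,2,3,4,5,6,7}  [accepting]
'a' @ 3: {1,2,3,4,5,6,7}  [accepting]
'a' @ 4: {1,2,3,4,5,6,7}  [accepting]
'b' @ 5: {3,4,5,6}
'b' @ 6: {3,4,5,6}
'c' @ 7: {1,2,3,4,5,6,7}  [accepting]
'b' @ 8: {3,4,5,6}
after full input: {3,4,5,6}  (accept=1 not in)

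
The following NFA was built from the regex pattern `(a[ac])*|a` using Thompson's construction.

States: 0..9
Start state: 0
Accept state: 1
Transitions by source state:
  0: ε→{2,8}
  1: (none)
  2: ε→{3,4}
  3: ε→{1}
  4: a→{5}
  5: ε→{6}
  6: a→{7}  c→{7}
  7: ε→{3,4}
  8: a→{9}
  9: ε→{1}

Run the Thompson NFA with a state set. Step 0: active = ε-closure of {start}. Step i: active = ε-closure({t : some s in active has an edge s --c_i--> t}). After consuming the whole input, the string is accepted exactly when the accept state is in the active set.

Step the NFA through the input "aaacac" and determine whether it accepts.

Answer: ACCEPT

Trace:
start: ε-closure({0}) = {0,1,2,3,4,8}
'a' @ 1: {1,5,6,9}  [accepting]
'a' @ 2: {1,3,4,7}  [accepting]
'a' @ 3: {5,6}
'c' @ 4: {1,3,4,7}  [accepting]
'a' @ 5: {5,6}
'c' @ 6: {1,3,4,7}  [accepting]
after full input: {1,3,4,7}  (accept=1 in)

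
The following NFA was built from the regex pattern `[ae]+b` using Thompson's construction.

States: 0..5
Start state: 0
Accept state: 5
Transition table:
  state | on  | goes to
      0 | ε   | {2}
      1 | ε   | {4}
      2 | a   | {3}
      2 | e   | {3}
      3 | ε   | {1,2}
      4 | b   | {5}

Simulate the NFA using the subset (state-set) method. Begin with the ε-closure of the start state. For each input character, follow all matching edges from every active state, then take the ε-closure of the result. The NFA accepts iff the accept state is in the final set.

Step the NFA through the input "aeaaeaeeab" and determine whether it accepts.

start: ε-closure({0}) = {0,2}
'a' @ 1: {1,2,3,4}
'e' @ 2: {1,2,3,4}
'a' @ 3: {1,2,3,4}
'a' @ 4: {1,2,3,4}
'e' @ 5: {1,2,3,4}
'a' @ 6: {1,2,3,4}
'e' @ 7: {1,2,3,4}
'e' @ 8: {1,2,3,4}
'a' @ 9: {1,2,3,4}
'b' @ 10: {5}  ✓accept
final: {5}; accept 5 in set

Answer: ACCEPT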